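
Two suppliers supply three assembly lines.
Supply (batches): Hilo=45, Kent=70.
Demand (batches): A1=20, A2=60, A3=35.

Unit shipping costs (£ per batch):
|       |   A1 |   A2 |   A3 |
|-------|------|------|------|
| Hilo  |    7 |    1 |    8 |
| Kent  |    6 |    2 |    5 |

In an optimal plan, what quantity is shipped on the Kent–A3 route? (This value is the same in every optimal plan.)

The minimum-cost plan:
  Hilo→A2: 45 × £1 = £45
  Kent→A1: 20 × £6 = £120
  Kent→A2: 15 × £2 = £30
  Kent→A3: 35 × £5 = £175
Total cost = £370.
So Kent→A3 carries 35 batches.

35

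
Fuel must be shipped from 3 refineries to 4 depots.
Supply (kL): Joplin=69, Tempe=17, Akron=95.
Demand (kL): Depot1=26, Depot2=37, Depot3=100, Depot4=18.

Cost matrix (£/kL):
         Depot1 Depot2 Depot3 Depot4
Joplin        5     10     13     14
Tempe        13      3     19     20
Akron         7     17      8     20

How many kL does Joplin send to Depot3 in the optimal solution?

Solving gives:
  Joplin→Depot1: 26 × £5 = £130
  Joplin→Depot2: 20 × £10 = £200
  Joplin→Depot3: 5 × £13 = £65
  Joplin→Depot4: 18 × £14 = £252
  Tempe→Depot2: 17 × £3 = £51
  Akron→Depot3: 95 × £8 = £760
Total cost = £1458.
So Joplin→Depot3 carries 5 kL.

5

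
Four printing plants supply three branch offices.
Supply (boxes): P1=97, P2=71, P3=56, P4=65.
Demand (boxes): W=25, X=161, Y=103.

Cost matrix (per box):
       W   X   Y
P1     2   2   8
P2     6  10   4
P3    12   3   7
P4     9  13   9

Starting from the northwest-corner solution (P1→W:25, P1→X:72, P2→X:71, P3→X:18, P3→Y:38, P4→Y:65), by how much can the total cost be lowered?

546

Current plan cost = 25·2 + 72·2 + 71·10 + 18·3 + 38·7 + 65·9 = 1809.
Optimal plan:
  P1 to X: 97 × 2 = 194
  P2 to Y: 71 × 4 = 284
  P3 to X: 56 × 3 = 168
  P4 to W: 25 × 9 = 225
  P4 to X: 8 × 13 = 104
  P4 to Y: 32 × 9 = 288
Optimal cost = 1263.
Saving = 1809 − 1263 = 546.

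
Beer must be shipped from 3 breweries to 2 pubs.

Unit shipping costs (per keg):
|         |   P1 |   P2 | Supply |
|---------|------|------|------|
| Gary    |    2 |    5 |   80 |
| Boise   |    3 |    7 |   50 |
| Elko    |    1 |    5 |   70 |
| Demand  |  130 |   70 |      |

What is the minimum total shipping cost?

A cheapest plan:
  Gary->P1: 10 × 2 = 20
  Gary->P2: 70 × 5 = 350
  Boise->P1: 50 × 3 = 150
  Elko->P1: 70 × 1 = 70
Total = 20 + 350 + 150 + 70 = 590.

590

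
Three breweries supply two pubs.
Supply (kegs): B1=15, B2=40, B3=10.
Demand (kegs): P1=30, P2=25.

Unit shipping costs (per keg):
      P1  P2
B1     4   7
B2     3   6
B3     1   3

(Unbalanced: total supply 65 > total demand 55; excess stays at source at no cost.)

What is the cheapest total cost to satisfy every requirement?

Optimal allocation:
  B1–P2: 5 × 7 = 35
  B2–P1: 30 × 3 = 90
  B2–P2: 10 × 6 = 60
  B3–P2: 10 × 3 = 30
Total = 35 + 90 + 60 + 30 = 215.

215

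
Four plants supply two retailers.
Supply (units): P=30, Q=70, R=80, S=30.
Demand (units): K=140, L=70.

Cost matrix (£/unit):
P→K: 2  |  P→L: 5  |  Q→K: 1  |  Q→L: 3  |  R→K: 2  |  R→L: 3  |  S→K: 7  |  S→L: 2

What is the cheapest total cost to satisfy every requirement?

390

Optimal allocation:
  P->K: 30 × £2 = £60
  Q->K: 70 × £1 = £70
  R->K: 40 × £2 = £80
  R->L: 40 × £3 = £120
  S->L: 30 × £2 = £60
Total = 60 + 70 + 80 + 120 + 60 = £390.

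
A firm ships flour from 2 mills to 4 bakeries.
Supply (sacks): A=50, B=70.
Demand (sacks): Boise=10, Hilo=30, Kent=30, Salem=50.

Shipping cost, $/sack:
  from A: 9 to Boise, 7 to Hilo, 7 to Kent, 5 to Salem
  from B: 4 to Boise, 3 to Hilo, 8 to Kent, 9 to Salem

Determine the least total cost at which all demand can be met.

One minimum-cost allocation:
  A->Salem: 50 sacks
  B->Boise: 10 sacks
  B->Hilo: 30 sacks
  B->Kent: 30 sacks
Total cost = $620.

620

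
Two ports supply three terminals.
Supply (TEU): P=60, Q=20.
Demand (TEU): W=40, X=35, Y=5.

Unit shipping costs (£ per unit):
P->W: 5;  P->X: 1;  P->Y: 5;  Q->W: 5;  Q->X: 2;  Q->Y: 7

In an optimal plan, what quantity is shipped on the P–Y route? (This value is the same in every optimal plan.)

5

The minimum-cost plan:
  P->W: 20 × £5 = £100
  P->X: 35 × £1 = £35
  P->Y: 5 × £5 = £25
  Q->W: 20 × £5 = £100
Total cost = £260.
So P→Y carries 5 TEU.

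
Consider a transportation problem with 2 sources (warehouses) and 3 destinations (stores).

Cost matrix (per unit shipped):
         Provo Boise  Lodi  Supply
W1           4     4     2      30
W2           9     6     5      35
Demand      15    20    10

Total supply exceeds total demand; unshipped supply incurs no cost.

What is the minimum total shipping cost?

Optimal allocation:
  W1–Provo: 15 units
  W1–Boise: 5 units
  W1–Lodi: 10 units
  W2–Boise: 15 units
Total cost = 190.

190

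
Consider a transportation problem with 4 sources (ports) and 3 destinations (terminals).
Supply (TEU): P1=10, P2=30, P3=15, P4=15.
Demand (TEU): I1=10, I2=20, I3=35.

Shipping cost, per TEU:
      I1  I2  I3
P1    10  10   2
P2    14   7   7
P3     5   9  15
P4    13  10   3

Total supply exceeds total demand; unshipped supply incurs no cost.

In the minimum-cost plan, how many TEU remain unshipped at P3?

Minimum-cost shipments:
  P1→I3: 10 TEU
  P2→I2: 20 TEU
  P2→I3: 10 TEU
  P3→I1: 10 TEU
  P4→I3: 15 TEU
Total cost = 325.
P3 ships 10 of its 15, leaving 5.

5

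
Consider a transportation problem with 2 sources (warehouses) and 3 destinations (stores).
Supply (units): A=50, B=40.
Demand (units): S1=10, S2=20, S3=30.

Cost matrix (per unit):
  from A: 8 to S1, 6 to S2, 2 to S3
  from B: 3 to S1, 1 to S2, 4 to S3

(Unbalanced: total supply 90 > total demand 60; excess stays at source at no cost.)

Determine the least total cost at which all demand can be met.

110

A cheapest plan:
  A–S3: 30 × 2 = 60
  B–S1: 10 × 3 = 30
  B–S2: 20 × 1 = 20
Total = 60 + 30 + 20 = 110.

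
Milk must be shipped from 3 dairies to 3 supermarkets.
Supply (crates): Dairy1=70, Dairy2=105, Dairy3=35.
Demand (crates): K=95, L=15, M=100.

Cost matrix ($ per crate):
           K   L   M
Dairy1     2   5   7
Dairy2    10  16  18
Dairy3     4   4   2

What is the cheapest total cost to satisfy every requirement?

An optimal shipping plan:
  Dairy1–L: 5 crates
  Dairy1–M: 65 crates
  Dairy2–K: 95 crates
  Dairy2–L: 10 crates
  Dairy3–M: 35 crates
Total cost = $1660.
(Supply check: Dairy1 ships 70; Dairy2 ships 105; Dairy3 ships 35.)

1660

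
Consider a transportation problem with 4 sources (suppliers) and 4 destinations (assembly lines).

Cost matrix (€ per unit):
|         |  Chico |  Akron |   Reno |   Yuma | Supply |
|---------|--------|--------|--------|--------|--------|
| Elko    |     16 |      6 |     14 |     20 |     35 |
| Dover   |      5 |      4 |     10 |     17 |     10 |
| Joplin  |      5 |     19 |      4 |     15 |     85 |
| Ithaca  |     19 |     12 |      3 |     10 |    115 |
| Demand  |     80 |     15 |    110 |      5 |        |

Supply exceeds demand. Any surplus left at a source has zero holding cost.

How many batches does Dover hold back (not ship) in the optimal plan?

0

An optimal plan:
  Elko->Akron: 5 × €6 = €30
  Dover->Akron: 10 × €4 = €40
  Joplin->Chico: 80 × €5 = €400
  Ithaca->Reno: 110 × €3 = €330
  Ithaca->Yuma: 5 × €10 = €50
Total cost = €850.
Dover ships 10 of its 10, leaving 0.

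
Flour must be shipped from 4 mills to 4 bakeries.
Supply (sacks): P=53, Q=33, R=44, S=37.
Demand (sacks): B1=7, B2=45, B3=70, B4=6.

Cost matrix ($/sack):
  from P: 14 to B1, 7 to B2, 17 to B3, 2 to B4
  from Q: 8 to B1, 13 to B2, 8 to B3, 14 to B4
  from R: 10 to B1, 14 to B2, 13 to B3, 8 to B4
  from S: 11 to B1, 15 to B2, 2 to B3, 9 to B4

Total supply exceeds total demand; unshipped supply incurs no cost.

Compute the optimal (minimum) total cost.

735

One minimum-cost allocation:
  P→B2: 45 sacks
  P→B4: 6 sacks
  Q→B3: 33 sacks
  R→B1: 7 sacks
  S→B3: 37 sacks
Total cost = $735.
(Supply check: P ships 51; Q ships 33; R ships 7; S ships 37.)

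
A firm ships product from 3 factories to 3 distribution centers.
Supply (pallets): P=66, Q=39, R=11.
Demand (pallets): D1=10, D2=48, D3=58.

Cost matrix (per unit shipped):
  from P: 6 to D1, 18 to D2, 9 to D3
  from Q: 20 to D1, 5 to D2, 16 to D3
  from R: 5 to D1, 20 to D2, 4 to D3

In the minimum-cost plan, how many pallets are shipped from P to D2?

Optimal shipments:
  P->D1: 10 × 6 = 60
  P->D2: 9 × 18 = 162
  P->D3: 47 × 9 = 423
  Q->D2: 39 × 5 = 195
  R->D3: 11 × 4 = 44
Total cost = 884.
So P→D2 carries 9 pallets.

9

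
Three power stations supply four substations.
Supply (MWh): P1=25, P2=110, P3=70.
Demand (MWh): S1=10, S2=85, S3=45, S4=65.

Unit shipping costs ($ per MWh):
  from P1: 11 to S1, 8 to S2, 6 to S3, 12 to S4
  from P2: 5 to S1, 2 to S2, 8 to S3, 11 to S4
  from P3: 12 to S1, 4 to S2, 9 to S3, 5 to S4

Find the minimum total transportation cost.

860

An optimal shipping plan:
  P1 to S3: 25 MWh
  P2 to S1: 10 MWh
  P2 to S2: 85 MWh
  P2 to S3: 15 MWh
  P3 to S3: 5 MWh
  P3 to S4: 65 MWh
Total cost = $860.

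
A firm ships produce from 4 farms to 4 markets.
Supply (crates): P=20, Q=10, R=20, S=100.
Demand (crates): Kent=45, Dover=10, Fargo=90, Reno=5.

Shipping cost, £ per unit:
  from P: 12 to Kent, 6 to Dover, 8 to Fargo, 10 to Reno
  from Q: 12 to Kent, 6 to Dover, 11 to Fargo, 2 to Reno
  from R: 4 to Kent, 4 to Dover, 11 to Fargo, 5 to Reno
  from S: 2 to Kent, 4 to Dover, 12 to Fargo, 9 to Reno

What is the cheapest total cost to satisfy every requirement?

An optimal shipping plan:
  P→Fargo: 20 × £8 = £160
  Q→Fargo: 5 × £11 = £55
  Q→Reno: 5 × £2 = £10
  R→Fargo: 20 × £11 = £220
  S→Kent: 45 × £2 = £90
  S→Dover: 10 × £4 = £40
  S→Fargo: 45 × £12 = £540
Total = 160 + 55 + 10 + 220 + 90 + 40 + 540 = £1115.

1115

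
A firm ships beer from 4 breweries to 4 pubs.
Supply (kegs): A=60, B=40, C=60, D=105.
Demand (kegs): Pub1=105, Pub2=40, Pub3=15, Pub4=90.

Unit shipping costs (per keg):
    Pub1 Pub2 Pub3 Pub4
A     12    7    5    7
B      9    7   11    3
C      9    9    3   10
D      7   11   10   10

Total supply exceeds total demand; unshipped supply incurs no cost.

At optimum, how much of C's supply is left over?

An optimal plan:
  A–Pub2: 10 × 7 = 70
  A–Pub4: 50 × 7 = 350
  B–Pub4: 40 × 3 = 120
  C–Pub2: 30 × 9 = 270
  C–Pub3: 15 × 3 = 45
  D–Pub1: 105 × 7 = 735
Total cost = 1590.
C ships 45 of its 60, leaving 15.

15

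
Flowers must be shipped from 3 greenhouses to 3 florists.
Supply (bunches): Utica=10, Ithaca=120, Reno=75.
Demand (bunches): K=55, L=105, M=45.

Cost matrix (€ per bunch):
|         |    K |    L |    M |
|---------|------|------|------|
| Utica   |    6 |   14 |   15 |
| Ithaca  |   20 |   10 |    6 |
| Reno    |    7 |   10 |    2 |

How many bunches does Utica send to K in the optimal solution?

10

Optimal shipments:
  Utica->K: 10 bunches
  Ithaca->L: 105 bunches
  Ithaca->M: 15 bunches
  Reno->K: 45 bunches
  Reno->M: 30 bunches
Total cost = €1575.
So Utica→K carries 10 bunches.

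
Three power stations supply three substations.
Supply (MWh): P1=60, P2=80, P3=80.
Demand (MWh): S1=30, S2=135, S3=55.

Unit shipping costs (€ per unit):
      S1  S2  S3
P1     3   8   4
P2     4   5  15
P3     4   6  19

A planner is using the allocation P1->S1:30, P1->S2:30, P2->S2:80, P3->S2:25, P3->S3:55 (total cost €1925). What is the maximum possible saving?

860

Current plan cost = 30·3 + 30·8 + 80·5 + 25·6 + 55·19 = €1925.
Optimal plan:
  P1->S1: 5 MWh
  P1->S3: 55 MWh
  P2->S2: 80 MWh
  P3->S1: 25 MWh
  P3->S2: 55 MWh
Optimal cost = €1065.
Saving = 1925 − 1065 = €860.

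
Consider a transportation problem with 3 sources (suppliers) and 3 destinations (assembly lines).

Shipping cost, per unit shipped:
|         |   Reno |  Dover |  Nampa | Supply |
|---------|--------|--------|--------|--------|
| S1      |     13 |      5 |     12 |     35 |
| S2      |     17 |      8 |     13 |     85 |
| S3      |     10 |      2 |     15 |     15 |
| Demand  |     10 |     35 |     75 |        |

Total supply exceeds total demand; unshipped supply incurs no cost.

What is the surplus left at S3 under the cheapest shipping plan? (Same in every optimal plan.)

0

An optimal plan:
  S1 to Dover: 30 × 5 = 150
  S1 to Nampa: 5 × 12 = 60
  S2 to Nampa: 70 × 13 = 910
  S3 to Reno: 10 × 10 = 100
  S3 to Dover: 5 × 2 = 10
Total cost = 1230.
S3 ships 15 of its 15, leaving 0.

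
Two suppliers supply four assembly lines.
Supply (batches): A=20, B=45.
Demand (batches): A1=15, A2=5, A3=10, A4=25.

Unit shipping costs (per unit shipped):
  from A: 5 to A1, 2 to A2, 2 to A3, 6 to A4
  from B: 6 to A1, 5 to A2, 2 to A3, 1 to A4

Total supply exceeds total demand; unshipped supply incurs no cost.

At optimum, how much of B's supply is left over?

Minimum-cost shipments:
  A->A1: 15 × 5 = 75
  A->A2: 5 × 2 = 10
  B->A3: 10 × 2 = 20
  B->A4: 25 × 1 = 25
Total cost = 130.
B ships 35 of its 45, leaving 10.

10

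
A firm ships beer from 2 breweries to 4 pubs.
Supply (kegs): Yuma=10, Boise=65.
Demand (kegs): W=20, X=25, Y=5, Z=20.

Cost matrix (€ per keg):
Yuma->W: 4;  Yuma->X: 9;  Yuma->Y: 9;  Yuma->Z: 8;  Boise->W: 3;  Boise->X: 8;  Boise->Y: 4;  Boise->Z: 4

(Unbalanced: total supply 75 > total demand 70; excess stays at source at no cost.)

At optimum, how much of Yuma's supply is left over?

An optimal plan:
  Yuma–W: 5 × €4 = €20
  Boise–W: 15 × €3 = €45
  Boise–X: 25 × €8 = €200
  Boise–Y: 5 × €4 = €20
  Boise–Z: 20 × €4 = €80
Total cost = €365.
Yuma ships 5 of its 10, leaving 5.

5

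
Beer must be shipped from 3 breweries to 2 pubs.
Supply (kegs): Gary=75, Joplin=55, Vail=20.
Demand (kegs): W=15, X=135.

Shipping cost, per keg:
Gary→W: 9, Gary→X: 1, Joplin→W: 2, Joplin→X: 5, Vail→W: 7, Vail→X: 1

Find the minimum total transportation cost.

325

One minimum-cost allocation:
  Gary to X: 75 × 1 = 75
  Joplin to W: 15 × 2 = 30
  Joplin to X: 40 × 5 = 200
  Vail to X: 20 × 1 = 20
Total = 75 + 30 + 200 + 20 = 325.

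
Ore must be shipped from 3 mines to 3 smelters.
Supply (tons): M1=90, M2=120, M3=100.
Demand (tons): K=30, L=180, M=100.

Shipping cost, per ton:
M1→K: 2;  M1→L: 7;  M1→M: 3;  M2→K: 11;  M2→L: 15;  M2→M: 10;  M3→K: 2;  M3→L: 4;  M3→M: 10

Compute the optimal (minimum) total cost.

2180

A cheapest plan:
  M1 to K: 30 × 2 = 60
  M1 to L: 60 × 7 = 420
  M2 to L: 20 × 15 = 300
  M2 to M: 100 × 10 = 1000
  M3 to L: 100 × 4 = 400
Total = 60 + 420 + 300 + 1000 + 400 = 2180.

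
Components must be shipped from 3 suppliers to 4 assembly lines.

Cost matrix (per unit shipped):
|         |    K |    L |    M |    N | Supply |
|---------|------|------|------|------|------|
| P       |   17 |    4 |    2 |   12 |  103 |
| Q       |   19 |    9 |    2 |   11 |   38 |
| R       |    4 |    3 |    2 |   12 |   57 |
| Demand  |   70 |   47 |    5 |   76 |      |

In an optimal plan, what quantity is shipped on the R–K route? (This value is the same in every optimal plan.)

57

The minimum-cost plan:
  P->K: 13 × 17 = 221
  P->L: 47 × 4 = 188
  P->M: 5 × 2 = 10
  P->N: 38 × 12 = 456
  Q->N: 38 × 11 = 418
  R->K: 57 × 4 = 228
Total cost = 1521.
So R→K carries 57 batches.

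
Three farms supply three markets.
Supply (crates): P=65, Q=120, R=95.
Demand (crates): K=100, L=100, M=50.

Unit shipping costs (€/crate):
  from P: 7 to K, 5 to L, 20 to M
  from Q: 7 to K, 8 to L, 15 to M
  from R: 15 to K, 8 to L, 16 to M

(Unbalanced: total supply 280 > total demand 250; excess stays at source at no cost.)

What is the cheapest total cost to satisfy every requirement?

An optimal shipping plan:
  P to L: 65 × €5 = €325
  Q to K: 100 × €7 = €700
  Q to M: 20 × €15 = €300
  R to L: 35 × €8 = €280
  R to M: 30 × €16 = €480
Total = 325 + 700 + 300 + 280 + 480 = €2085.

2085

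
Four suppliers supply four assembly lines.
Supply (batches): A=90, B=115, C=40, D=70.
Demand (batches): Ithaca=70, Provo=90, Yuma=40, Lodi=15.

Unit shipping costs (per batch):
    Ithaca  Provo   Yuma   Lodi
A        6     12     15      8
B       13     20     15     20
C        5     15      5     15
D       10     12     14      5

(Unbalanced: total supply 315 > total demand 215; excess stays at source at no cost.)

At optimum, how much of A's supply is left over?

0

Minimum-cost shipments:
  A to Ithaca: 55 × 6 = 330
  A to Provo: 35 × 12 = 420
  B to Ithaca: 15 × 13 = 195
  C to Yuma: 40 × 5 = 200
  D to Provo: 55 × 12 = 660
  D to Lodi: 15 × 5 = 75
Total cost = 1880.
A ships 90 of its 90, leaving 0.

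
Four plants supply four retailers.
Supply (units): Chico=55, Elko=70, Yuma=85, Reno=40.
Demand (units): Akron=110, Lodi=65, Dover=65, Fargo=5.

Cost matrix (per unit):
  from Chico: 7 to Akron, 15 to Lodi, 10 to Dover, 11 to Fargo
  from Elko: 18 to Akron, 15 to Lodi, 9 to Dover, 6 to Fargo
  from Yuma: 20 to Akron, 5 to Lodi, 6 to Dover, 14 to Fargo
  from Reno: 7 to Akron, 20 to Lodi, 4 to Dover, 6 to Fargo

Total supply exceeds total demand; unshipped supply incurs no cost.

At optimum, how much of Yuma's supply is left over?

0

An optimal plan:
  Chico to Akron: 55 units
  Elko to Akron: 15 units
  Elko to Dover: 45 units
  Elko to Fargo: 5 units
  Yuma to Lodi: 65 units
  Yuma to Dover: 20 units
  Reno to Akron: 40 units
Total cost = 1815.
Yuma ships 85 of its 85, leaving 0.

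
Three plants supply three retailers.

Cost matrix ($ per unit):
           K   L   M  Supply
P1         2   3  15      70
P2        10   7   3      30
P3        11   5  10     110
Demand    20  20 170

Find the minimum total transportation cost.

One minimum-cost allocation:
  P1->K: 20 × $2 = $40
  P1->L: 20 × $3 = $60
  P1->M: 30 × $15 = $450
  P2->M: 30 × $3 = $90
  P3->M: 110 × $10 = $1100
Total = 40 + 60 + 450 + 90 + 1100 = $1740.

1740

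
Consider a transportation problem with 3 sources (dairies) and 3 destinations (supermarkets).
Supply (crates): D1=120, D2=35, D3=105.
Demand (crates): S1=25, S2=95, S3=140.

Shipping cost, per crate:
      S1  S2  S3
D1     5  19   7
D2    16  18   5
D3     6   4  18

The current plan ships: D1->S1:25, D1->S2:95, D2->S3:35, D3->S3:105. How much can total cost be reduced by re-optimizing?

Current plan cost = 25·5 + 95·19 + 35·5 + 105·18 = 3995.
Optimal plan:
  D1→S1: 15 × 5 = 75
  D1→S3: 105 × 7 = 735
  D2→S3: 35 × 5 = 175
  D3→S1: 10 × 6 = 60
  D3→S2: 95 × 4 = 380
Optimal cost = 1425.
Saving = 3995 − 1425 = 2570.

2570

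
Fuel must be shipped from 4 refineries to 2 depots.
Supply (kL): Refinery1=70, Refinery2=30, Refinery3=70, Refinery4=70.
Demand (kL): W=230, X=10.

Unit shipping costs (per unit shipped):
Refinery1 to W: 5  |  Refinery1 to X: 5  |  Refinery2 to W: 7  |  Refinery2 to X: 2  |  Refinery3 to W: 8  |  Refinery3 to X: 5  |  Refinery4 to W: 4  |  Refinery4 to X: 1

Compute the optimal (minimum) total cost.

1350

A cheapest plan:
  Refinery1 to W: 70 kL
  Refinery2 to W: 20 kL
  Refinery2 to X: 10 kL
  Refinery3 to W: 70 kL
  Refinery4 to W: 70 kL
Total cost = 1350.
(Supply check: Refinery1 ships 70; Refinery2 ships 30; Refinery3 ships 70; Refinery4 ships 70.)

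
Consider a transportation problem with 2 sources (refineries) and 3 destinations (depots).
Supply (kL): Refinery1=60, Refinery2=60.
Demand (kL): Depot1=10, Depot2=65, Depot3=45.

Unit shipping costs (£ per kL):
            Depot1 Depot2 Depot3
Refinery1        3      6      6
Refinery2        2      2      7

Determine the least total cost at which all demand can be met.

450

A cheapest plan:
  Refinery1–Depot1: 10 × £3 = £30
  Refinery1–Depot2: 5 × £6 = £30
  Refinery1–Depot3: 45 × £6 = £270
  Refinery2–Depot2: 60 × £2 = £120
Total = 30 + 30 + 270 + 120 = £450.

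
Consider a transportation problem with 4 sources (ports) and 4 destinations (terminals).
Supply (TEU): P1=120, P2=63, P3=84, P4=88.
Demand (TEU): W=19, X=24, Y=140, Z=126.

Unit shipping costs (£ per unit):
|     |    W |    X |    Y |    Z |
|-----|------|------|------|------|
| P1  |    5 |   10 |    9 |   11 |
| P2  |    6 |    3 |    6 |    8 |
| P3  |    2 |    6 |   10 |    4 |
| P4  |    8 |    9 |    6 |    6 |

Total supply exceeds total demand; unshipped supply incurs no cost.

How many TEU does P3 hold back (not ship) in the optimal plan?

Minimum-cost shipments:
  P1–W: 19 × £5 = £95
  P1–Y: 55 × £9 = £495
  P2–X: 24 × £3 = £72
  P2–Y: 39 × £6 = £234
  P3–Z: 84 × £4 = £336
  P4–Y: 46 × £6 = £276
  P4–Z: 42 × £6 = £252
Total cost = £1760.
P3 ships 84 of its 84, leaving 0.

0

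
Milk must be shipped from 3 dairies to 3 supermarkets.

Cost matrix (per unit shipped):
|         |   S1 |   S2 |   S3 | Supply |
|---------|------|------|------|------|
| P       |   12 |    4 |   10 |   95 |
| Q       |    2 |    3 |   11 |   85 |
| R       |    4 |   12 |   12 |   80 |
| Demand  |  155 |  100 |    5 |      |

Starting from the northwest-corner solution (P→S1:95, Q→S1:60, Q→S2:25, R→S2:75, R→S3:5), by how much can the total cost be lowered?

Current plan cost = 95·12 + 60·2 + 25·3 + 75·12 + 5·12 = 2295.
Optimal plan:
  P–S2: 90 crates
  P–S3: 5 crates
  Q–S1: 75 crates
  Q–S2: 10 crates
  R–S1: 80 crates
Optimal cost = 910.
Saving = 2295 − 910 = 1385.

1385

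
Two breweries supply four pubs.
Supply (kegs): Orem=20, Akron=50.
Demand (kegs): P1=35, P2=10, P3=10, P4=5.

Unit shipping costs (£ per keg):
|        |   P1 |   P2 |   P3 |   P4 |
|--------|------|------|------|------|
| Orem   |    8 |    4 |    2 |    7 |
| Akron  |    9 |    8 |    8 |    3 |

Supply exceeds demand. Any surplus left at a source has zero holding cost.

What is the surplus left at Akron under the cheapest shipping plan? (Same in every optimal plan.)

10

An optimal plan:
  Orem→P2: 10 kegs
  Orem→P3: 10 kegs
  Akron→P1: 35 kegs
  Akron→P4: 5 kegs
Total cost = £390.
Akron ships 40 of its 50, leaving 10.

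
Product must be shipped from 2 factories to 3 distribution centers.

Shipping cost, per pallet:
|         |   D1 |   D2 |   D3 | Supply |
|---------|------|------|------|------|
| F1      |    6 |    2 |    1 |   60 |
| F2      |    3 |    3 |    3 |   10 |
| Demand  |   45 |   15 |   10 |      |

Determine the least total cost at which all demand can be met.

280

One minimum-cost allocation:
  F1→D1: 35 × 6 = 210
  F1→D2: 15 × 2 = 30
  F1→D3: 10 × 1 = 10
  F2→D1: 10 × 3 = 30
Total = 210 + 30 + 10 + 30 = 280.
(Supply check: F1 ships 60; F2 ships 10.)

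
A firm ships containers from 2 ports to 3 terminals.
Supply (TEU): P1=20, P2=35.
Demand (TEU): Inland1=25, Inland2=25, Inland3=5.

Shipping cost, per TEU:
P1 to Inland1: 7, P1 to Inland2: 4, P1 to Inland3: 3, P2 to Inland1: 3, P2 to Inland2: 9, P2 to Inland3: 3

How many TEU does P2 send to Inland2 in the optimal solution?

Solving gives:
  P1->Inland2: 20 × 4 = 80
  P2->Inland1: 25 × 3 = 75
  P2->Inland2: 5 × 9 = 45
  P2->Inland3: 5 × 3 = 15
Total cost = 215.
So P2→Inland2 carries 5 TEU.

5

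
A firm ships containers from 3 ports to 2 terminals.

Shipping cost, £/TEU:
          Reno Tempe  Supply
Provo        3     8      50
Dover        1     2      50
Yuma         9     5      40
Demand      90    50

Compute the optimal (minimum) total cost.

410

One minimum-cost allocation:
  Provo->Reno: 50 TEU
  Dover->Reno: 40 TEU
  Dover->Tempe: 10 TEU
  Yuma->Tempe: 40 TEU
Total cost = £410.
(Supply check: Provo ships 50; Dover ships 50; Yuma ships 40.)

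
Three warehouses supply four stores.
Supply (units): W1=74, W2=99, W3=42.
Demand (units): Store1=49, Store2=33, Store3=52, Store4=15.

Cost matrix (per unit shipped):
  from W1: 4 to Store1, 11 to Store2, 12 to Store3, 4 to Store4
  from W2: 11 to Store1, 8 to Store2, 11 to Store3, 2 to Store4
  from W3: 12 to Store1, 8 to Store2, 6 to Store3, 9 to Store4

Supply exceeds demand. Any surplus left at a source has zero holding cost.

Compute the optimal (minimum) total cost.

852

Optimal allocation:
  W1 to Store1: 49 × 4 = 196
  W2 to Store2: 33 × 8 = 264
  W2 to Store3: 10 × 11 = 110
  W2 to Store4: 15 × 2 = 30
  W3 to Store3: 42 × 6 = 252
Total = 196 + 264 + 110 + 30 + 252 = 852.
(Supply check: W1 ships 49; W2 ships 58; W3 ships 42.)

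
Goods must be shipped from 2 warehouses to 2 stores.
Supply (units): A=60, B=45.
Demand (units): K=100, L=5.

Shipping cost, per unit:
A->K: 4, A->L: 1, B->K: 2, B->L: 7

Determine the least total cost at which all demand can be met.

One minimum-cost allocation:
  A to K: 55 × 4 = 220
  A to L: 5 × 1 = 5
  B to K: 45 × 2 = 90
Total = 220 + 5 + 90 = 315.

315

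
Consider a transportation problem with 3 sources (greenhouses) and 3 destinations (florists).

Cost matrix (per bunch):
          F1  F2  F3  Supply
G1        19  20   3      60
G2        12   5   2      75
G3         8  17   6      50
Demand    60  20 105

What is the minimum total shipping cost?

890

Optimal allocation:
  G1→F3: 60 bunches
  G2→F1: 10 bunches
  G2→F2: 20 bunches
  G2→F3: 45 bunches
  G3→F1: 50 bunches
Total cost = 890.
(Supply check: G1 ships 60; G2 ships 75; G3 ships 50.)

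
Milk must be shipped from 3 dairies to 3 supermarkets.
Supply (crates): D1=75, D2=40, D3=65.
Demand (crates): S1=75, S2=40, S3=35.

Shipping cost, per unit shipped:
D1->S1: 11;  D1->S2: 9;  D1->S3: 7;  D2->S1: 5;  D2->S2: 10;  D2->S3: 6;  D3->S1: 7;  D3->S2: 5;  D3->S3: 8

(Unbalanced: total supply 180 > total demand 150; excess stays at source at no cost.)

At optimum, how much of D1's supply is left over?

An optimal plan:
  D1->S2: 10 × 9 = 90
  D1->S3: 35 × 7 = 245
  D2->S1: 40 × 5 = 200
  D3->S1: 35 × 7 = 245
  D3->S2: 30 × 5 = 150
Total cost = 930.
D1 ships 45 of its 75, leaving 30.

30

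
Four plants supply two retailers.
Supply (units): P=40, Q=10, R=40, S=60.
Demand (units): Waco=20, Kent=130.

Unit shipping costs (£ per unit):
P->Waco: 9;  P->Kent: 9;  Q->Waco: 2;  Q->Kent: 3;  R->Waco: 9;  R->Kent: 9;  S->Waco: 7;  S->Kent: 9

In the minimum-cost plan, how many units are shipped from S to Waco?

20

Optimal shipments:
  P to Kent: 40 × £9 = £360
  Q to Kent: 10 × £3 = £30
  R to Kent: 40 × £9 = £360
  S to Waco: 20 × £7 = £140
  S to Kent: 40 × £9 = £360
Total cost = £1250.
So S→Waco carries 20 units.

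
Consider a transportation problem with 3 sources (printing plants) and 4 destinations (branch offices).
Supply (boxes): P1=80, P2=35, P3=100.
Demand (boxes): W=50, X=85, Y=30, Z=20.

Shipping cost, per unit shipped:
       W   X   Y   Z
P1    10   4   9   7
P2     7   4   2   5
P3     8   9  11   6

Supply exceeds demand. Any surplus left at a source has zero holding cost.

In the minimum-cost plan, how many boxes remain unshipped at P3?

30

Minimum-cost shipments:
  P1→X: 80 × 4 = 320
  P2→X: 5 × 4 = 20
  P2→Y: 30 × 2 = 60
  P3→W: 50 × 8 = 400
  P3→Z: 20 × 6 = 120
Total cost = 920.
P3 ships 70 of its 100, leaving 30.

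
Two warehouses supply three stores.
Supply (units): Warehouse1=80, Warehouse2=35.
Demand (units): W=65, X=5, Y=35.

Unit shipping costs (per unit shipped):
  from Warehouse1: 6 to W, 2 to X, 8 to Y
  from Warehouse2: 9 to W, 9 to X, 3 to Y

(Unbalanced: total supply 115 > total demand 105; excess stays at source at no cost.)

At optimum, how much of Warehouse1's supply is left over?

10

Minimum-cost shipments:
  Warehouse1–W: 65 × 6 = 390
  Warehouse1–X: 5 × 2 = 10
  Warehouse2–Y: 35 × 3 = 105
Total cost = 505.
Warehouse1 ships 70 of its 80, leaving 10.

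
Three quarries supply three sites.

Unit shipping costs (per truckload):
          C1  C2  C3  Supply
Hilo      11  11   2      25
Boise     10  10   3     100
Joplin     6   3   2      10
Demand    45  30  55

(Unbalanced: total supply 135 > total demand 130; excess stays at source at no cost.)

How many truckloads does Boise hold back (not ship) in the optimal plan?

Minimum-cost shipments:
  Hilo->C3: 25 × 2 = 50
  Boise->C1: 45 × 10 = 450
  Boise->C2: 20 × 10 = 200
  Boise->C3: 30 × 3 = 90
  Joplin->C2: 10 × 3 = 30
Total cost = 820.
Boise ships 95 of its 100, leaving 5.

5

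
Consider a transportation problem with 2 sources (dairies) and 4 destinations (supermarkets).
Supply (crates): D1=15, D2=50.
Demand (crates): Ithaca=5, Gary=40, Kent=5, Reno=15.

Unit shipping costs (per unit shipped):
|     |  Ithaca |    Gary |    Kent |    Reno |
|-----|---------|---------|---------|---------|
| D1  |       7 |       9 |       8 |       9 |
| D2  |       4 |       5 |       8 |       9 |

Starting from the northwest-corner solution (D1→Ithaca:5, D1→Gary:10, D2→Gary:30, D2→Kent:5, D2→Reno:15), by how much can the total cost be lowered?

Current plan cost = 5·7 + 10·9 + 30·5 + 5·8 + 15·9 = 450.
Optimal plan:
  D1→Kent: 5 × 8 = 40
  D1→Reno: 10 × 9 = 90
  D2→Ithaca: 5 × 4 = 20
  D2→Gary: 40 × 5 = 200
  D2→Reno: 5 × 9 = 45
Optimal cost = 395.
Saving = 450 − 395 = 55.

55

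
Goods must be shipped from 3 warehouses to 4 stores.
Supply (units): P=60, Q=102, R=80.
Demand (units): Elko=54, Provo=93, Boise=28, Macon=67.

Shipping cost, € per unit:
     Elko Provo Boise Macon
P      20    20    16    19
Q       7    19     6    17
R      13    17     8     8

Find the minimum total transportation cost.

2883

An optimal shipping plan:
  P–Provo: 60 units
  Q–Elko: 54 units
  Q–Provo: 20 units
  Q–Boise: 28 units
  R–Provo: 13 units
  R–Macon: 67 units
Total cost = €2883.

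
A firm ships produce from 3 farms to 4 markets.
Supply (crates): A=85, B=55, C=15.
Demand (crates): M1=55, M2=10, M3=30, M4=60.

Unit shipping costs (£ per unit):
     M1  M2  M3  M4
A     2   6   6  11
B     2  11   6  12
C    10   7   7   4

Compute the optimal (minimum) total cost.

905

A cheapest plan:
  A→M2: 10 crates
  A→M3: 30 crates
  A→M4: 45 crates
  B→M1: 55 crates
  C→M4: 15 crates
Total cost = £905.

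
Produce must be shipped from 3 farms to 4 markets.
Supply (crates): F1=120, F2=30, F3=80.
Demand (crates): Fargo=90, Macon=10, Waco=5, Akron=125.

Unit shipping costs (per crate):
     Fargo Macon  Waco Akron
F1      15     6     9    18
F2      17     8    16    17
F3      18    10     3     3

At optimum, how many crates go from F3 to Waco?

0

Optimal shipments:
  F1 to Fargo: 90 crates
  F1 to Macon: 10 crates
  F1 to Waco: 5 crates
  F1 to Akron: 15 crates
  F2 to Akron: 30 crates
  F3 to Akron: 80 crates
Total cost = 2475.
The route F3→Waco is not used.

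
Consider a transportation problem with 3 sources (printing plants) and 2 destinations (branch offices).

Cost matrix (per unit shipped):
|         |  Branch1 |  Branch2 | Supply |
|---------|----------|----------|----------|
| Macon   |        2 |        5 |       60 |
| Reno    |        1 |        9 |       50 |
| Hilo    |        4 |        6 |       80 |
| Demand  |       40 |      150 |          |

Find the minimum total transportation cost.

An optimal shipping plan:
  Macon→Branch2: 60 × 5 = 300
  Reno→Branch1: 40 × 1 = 40
  Reno→Branch2: 10 × 9 = 90
  Hilo→Branch2: 80 × 6 = 480
Total = 300 + 40 + 90 + 480 = 910.
(Supply check: Macon ships 60; Reno ships 50; Hilo ships 80.)

910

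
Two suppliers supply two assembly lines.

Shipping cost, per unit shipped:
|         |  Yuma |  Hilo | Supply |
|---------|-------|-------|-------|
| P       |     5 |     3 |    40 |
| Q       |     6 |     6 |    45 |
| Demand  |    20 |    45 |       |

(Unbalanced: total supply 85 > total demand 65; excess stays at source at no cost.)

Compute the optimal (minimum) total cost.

An optimal shipping plan:
  P to Hilo: 40 batches
  Q to Yuma: 20 batches
  Q to Hilo: 5 batches
Total cost = 270.

270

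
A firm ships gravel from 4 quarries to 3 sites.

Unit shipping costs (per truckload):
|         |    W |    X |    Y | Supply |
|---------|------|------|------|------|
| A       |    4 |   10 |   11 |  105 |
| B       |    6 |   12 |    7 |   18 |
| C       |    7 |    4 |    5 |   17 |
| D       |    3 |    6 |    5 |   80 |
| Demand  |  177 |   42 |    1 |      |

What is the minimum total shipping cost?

Optimal allocation:
  A–W: 105 truckloads
  B–W: 17 truckloads
  B–Y: 1 truckloads
  C–X: 17 truckloads
  D–W: 55 truckloads
  D–X: 25 truckloads
Total cost = 912.

912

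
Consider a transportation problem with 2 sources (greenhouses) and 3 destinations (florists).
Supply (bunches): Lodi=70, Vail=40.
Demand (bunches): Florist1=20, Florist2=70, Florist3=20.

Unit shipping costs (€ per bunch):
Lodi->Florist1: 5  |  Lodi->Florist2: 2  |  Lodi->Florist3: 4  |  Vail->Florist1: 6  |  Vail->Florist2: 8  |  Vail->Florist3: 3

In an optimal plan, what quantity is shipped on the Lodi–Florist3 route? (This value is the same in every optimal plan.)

Optimal shipments:
  Lodi to Florist2: 70 × €2 = €140
  Vail to Florist1: 20 × €6 = €120
  Vail to Florist3: 20 × €3 = €60
Total cost = €320.
The route Lodi→Florist3 is not used.

0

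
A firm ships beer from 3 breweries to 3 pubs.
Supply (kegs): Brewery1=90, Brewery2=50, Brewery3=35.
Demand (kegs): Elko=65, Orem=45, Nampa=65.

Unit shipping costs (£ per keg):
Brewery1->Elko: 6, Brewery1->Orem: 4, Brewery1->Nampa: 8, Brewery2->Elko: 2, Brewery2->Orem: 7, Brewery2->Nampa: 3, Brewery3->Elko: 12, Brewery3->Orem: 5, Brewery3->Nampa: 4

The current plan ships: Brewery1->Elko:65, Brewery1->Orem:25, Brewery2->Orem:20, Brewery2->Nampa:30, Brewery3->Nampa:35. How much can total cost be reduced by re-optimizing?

Current plan cost = 65·6 + 25·4 + 20·7 + 30·3 + 35·4 = £860.
Optimal plan:
  Brewery1–Elko: 45 × £6 = £270
  Brewery1–Orem: 45 × £4 = £180
  Brewery2–Elko: 20 × £2 = £40
  Brewery2–Nampa: 30 × £3 = £90
  Brewery3–Nampa: 35 × £4 = £140
Optimal cost = £720.
Saving = 860 − 720 = £140.

140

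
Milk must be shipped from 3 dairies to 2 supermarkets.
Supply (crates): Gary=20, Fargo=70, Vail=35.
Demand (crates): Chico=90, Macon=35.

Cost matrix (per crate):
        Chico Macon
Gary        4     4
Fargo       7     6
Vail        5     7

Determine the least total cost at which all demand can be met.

710

One minimum-cost allocation:
  Gary to Chico: 20 crates
  Fargo to Chico: 35 crates
  Fargo to Macon: 35 crates
  Vail to Chico: 35 crates
Total cost = 710.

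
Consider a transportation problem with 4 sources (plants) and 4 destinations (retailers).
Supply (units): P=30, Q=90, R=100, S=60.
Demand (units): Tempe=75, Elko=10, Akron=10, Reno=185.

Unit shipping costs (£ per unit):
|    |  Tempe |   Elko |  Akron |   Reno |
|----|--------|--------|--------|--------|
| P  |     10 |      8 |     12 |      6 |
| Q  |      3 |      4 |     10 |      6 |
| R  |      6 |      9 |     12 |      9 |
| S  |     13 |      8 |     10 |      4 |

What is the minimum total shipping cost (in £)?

An optimal shipping plan:
  P to Reno: 30 × £6 = £180
  Q to Elko: 10 × £4 = £40
  Q to Reno: 80 × £6 = £480
  R to Tempe: 75 × £6 = £450
  R to Akron: 10 × £12 = £120
  R to Reno: 15 × £9 = £135
  S to Reno: 60 × £4 = £240
Total = 180 + 40 + 480 + 450 + 120 + 135 + 240 = £1645.

1645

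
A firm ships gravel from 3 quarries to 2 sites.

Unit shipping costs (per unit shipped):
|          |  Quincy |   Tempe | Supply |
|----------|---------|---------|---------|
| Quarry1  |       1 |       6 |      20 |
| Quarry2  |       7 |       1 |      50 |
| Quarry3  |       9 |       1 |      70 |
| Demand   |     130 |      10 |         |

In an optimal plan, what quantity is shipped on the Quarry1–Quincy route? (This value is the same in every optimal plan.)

20

The minimum-cost plan:
  Quarry1->Quincy: 20 × 1 = 20
  Quarry2->Quincy: 50 × 7 = 350
  Quarry3->Quincy: 60 × 9 = 540
  Quarry3->Tempe: 10 × 1 = 10
Total cost = 920.
So Quarry1→Quincy carries 20 truckloads.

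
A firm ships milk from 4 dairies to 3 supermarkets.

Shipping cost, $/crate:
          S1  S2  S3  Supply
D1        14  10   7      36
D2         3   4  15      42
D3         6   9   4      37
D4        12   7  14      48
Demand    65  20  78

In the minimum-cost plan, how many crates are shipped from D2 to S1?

Optimal shipments:
  D1->S3: 36 × $7 = $252
  D2->S1: 42 × $3 = $126
  D3->S3: 37 × $4 = $148
  D4->S1: 23 × $12 = $276
  D4->S2: 20 × $7 = $140
  D4->S3: 5 × $14 = $70
Total cost = $1012.
So D2→S1 carries 42 crates.

42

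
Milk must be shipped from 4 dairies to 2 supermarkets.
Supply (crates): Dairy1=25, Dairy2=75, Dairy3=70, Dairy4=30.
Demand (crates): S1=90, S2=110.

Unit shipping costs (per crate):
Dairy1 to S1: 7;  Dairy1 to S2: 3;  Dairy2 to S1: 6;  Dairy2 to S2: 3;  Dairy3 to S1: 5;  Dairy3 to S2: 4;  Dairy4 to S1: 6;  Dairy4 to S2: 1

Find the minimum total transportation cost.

740

One minimum-cost allocation:
  Dairy1→S2: 25 × 3 = 75
  Dairy2→S1: 20 × 6 = 120
  Dairy2→S2: 55 × 3 = 165
  Dairy3→S1: 70 × 5 = 350
  Dairy4→S2: 30 × 1 = 30
Total = 75 + 120 + 165 + 350 + 30 = 740.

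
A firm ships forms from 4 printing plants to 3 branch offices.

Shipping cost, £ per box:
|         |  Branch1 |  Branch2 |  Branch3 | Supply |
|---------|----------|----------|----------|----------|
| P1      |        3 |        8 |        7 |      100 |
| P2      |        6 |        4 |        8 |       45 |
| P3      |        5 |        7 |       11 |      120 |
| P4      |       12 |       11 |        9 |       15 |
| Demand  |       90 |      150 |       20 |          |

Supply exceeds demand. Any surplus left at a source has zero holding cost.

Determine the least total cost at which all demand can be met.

1345

A cheapest plan:
  P1->Branch1: 80 × £3 = £240
  P1->Branch3: 20 × £7 = £140
  P2->Branch2: 45 × £4 = £180
  P3->Branch1: 10 × £5 = £50
  P3->Branch2: 105 × £7 = £735
Total = 240 + 140 + 180 + 50 + 735 = £1345.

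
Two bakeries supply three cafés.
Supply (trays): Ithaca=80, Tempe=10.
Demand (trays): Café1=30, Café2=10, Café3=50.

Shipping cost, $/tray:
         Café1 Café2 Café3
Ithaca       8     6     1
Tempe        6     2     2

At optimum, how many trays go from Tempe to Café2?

10

Optimal shipments:
  Ithaca–Café1: 30 × $8 = $240
  Ithaca–Café3: 50 × $1 = $50
  Tempe–Café2: 10 × $2 = $20
Total cost = $310.
So Tempe→Café2 carries 10 trays.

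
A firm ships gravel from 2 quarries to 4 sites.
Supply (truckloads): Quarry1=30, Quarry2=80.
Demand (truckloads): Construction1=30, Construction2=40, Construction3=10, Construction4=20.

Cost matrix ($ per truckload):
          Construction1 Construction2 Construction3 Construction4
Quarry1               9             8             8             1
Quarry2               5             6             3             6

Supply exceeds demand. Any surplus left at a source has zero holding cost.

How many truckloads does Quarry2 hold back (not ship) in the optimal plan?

Minimum-cost shipments:
  Quarry1 to Construction4: 20 truckloads
  Quarry2 to Construction1: 30 truckloads
  Quarry2 to Construction2: 40 truckloads
  Quarry2 to Construction3: 10 truckloads
Total cost = $440.
Quarry2 ships 80 of its 80, leaving 0.

0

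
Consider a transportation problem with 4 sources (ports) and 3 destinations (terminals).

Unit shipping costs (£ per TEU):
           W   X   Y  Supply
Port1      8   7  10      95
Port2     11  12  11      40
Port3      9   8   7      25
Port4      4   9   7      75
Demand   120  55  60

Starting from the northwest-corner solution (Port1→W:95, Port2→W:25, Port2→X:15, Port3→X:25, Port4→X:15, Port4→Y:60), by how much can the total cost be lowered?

Current plan cost = 95·8 + 25·11 + 15·12 + 25·8 + 15·9 + 60·7 = £1970.
Optimal plan:
  Port1 to W: 40 × £8 = £320
  Port1 to X: 55 × £7 = £385
  Port2 to W: 5 × £11 = £55
  Port2 to Y: 35 × £11 = £385
  Port3 to Y: 25 × £7 = £175
  Port4 to W: 75 × £4 = £300
Optimal cost = £1620.
Saving = 1970 − 1620 = £350.

350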